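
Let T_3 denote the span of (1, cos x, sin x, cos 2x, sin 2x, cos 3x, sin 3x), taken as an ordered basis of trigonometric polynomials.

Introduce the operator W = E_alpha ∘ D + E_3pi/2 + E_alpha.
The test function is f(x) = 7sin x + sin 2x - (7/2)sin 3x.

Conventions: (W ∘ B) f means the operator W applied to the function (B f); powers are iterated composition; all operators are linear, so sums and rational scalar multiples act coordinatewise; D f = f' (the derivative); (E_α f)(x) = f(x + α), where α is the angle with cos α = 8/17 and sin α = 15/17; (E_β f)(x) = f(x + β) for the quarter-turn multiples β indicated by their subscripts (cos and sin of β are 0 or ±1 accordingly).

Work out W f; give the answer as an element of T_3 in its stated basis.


g(x) = (42/17)cos x - (49/17)sin x - (82/289)cos 2x - (930/289)sin 2x + (35861/4913)cos 3x + (23821/9826)sin 3x

D f = 7cos x + 2cos 2x - (21/2)cos 3x
E_alpha D f = (56/17)cos x - (105/17)sin x - (322/289)cos 2x - (480/289)sin 2x + (51324/4913)cos 3x - (10395/9826)sin 3x
E_3pi/2 f = -7cos x - sin 2x - (7/2)cos 3x
E_alpha f = (105/17)cos x + (56/17)sin x + (240/289)cos 2x - (161/289)sin 2x + (3465/9826)cos 3x + (17108/4913)sin 3x
(E_alpha ∘ D + E_3pi/2 + E_alpha) f = (42/17)cos x - (49/17)sin x - (82/289)cos 2x - (930/289)sin 2x + (35861/4913)cos 3x + (23821/9826)sin 3x


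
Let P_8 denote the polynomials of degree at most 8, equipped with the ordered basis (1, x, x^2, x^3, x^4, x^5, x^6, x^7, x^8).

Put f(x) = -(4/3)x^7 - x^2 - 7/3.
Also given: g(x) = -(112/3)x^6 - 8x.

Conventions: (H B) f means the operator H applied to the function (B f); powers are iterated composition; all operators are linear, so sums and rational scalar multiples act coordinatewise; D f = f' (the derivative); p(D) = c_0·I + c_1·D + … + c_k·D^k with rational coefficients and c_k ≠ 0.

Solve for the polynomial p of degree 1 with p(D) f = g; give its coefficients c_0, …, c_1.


D^0 f = -(4/3)x^7 - x^2 - 7/3
D^1 f = -(28/3)x^6 - 2x
matching coefficients of g against c_0 f + c_1 Df + … from the top degree down determines the c_i
solution: c_0 = 0, c_1 = 4

c_0 = 0, c_1 = 4


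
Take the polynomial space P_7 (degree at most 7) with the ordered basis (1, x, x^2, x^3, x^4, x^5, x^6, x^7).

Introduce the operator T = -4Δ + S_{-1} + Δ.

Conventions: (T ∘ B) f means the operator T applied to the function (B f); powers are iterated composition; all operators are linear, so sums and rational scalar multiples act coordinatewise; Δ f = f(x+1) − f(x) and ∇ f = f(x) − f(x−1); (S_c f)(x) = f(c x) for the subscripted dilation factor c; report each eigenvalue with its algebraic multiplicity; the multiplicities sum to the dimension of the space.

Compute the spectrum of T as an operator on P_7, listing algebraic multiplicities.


image of 1: 1
image of x: -x - 3
image of x^2: x^2 - 6x - 3
image of x^3: -x^3 - 9x^2 - 9x - 3
image of x^4: x^4 - 12x^3 - 18x^2 - 12x - 3
image of x^5: -x^5 - 15x^4 - 30x^3 - 30x^2 - 15x - 3
image of x^6: x^6 - 18x^5 - 45x^4 - 60x^3 - 45x^2 - 18x - 3
image of x^7: -x^7 - 21x^6 - 63x^5 - 105x^4 - 105x^3 - 63x^2 - 21x - 3
the matrix is upper triangular; its diagonal is (1, -1, 1, -1, 1, -1, 1, -1)
for a triangular matrix the eigenvalues are the diagonal entries, with algebraic multiplicity their repetition count

λ = -1 (multiplicity 4), λ = 1 (multiplicity 4)


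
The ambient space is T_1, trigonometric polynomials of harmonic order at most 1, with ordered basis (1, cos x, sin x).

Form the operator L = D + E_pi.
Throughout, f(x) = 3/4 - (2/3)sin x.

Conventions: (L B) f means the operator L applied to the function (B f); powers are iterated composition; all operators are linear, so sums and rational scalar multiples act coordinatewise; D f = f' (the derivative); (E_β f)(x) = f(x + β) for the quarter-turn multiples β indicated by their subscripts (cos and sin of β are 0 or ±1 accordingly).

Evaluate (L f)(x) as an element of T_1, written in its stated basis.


the image equals g(x) = 3/4 - (2/3)cos x + (2/3)sin x

D f = -(2/3)cos x
E_pi f = 3/4 + (2/3)sin x
(D + E_pi) f = 3/4 - (2/3)cos x + (2/3)sin x


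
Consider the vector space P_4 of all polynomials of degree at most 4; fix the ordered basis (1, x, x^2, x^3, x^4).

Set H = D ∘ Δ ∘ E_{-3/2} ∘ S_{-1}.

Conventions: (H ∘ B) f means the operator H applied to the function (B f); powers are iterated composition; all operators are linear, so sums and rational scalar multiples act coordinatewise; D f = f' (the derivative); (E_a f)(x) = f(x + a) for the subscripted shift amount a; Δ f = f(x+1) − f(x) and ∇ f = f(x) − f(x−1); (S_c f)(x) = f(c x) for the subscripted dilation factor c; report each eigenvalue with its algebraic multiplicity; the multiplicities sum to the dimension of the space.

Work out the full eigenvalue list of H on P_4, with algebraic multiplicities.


λ = 0 (multiplicity 5)

image of 1: 0
image of x: 0
image of x^2: 2
image of x^3: -6x + 6
image of x^4: 12x^2 - 24x + 13
the matrix is upper triangular; its diagonal is (0, 0, 0, 0, 0)
for a triangular matrix the eigenvalues are the diagonal entries, with algebraic multiplicity their repetition count


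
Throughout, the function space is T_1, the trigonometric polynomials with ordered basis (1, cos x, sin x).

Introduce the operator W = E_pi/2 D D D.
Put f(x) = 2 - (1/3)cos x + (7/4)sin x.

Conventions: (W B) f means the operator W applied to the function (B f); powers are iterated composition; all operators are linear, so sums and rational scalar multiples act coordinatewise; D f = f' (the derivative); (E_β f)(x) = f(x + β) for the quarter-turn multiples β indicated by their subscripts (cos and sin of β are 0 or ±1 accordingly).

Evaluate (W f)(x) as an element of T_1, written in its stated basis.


D f = (7/4)cos x + (1/3)sin x
D D f = (1/3)cos x - (7/4)sin x
D D D f = -(7/4)cos x - (1/3)sin x
E_pi/2 (D D D) f = -(1/3)cos x + (7/4)sin x

g(x) = -(1/3)cos x + (7/4)sin x


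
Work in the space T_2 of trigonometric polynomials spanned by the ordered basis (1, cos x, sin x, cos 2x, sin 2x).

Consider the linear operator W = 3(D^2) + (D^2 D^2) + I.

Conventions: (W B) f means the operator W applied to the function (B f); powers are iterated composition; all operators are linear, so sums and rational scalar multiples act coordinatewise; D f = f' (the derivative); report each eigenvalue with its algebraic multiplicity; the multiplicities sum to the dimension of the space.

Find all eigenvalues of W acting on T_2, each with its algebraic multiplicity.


λ = -1 (multiplicity 2), λ = 1 (multiplicity 1), λ = 5 (multiplicity 2)

image of 1: 1
image of cos x: -cos x
image of sin x: -sin x
image of cos 2x: 5cos 2x
image of sin 2x: 5sin 2x
the matrix is diagonal; its diagonal is (1, -1, -1, 5, 5)
for a triangular matrix the eigenvalues are the diagonal entries, with algebraic multiplicity their repetition count


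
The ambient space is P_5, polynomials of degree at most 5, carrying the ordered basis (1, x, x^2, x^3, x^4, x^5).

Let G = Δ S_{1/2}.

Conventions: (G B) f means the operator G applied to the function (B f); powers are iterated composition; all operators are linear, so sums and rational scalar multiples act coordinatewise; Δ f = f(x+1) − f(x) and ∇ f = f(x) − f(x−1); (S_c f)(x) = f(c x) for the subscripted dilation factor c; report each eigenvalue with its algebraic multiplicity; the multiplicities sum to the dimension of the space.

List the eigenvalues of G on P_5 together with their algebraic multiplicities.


image of 1: 0
image of x: 1/2
image of x^2: (1/2)x + 1/4
image of x^3: (3/8)x^2 + (3/8)x + 1/8
image of x^4: (1/4)x^3 + (3/8)x^2 + (1/4)x + 1/16
image of x^5: (5/32)x^4 + (5/16)x^3 + (5/16)x^2 + (5/32)x + 1/32
the matrix is upper triangular; its diagonal is (0, 0, 0, 0, 0, 0)
for a triangular matrix the eigenvalues are the diagonal entries, with algebraic multiplicity their repetition count

λ = 0 (multiplicity 6)


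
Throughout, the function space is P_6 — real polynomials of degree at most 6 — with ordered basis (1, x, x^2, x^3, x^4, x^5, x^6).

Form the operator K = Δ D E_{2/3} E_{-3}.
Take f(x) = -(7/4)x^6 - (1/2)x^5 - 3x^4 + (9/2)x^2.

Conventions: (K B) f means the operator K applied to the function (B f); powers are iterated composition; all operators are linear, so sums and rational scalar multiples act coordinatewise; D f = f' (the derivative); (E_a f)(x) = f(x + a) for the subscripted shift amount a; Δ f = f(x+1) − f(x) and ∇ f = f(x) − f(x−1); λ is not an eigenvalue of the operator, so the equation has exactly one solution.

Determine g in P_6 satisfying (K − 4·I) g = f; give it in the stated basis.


write g with unknown coordinates in the stated basis and equate coefficients in (K − 4·I) g = f
solving from the highest basis element down gives g = (7/16)x^6 + (1/8)x^5 + (129/32)x^4 - (375/16)x^3 + (2411/32)x^2 - (46061/288)x + 52493/288
check: K g = (105/8)x^4 - (375/4)x^3 + (2447/8)x^2 - (46061/72)x + 52493/72
so K g − 4·g = -(7/4)x^6 - (1/2)x^5 - 3x^4 + (9/2)x^2 = f ✓

g(x) = (7/16)x^6 + (1/8)x^5 + (129/32)x^4 - (375/16)x^3 + (2411/32)x^2 - (46061/288)x + 52493/288


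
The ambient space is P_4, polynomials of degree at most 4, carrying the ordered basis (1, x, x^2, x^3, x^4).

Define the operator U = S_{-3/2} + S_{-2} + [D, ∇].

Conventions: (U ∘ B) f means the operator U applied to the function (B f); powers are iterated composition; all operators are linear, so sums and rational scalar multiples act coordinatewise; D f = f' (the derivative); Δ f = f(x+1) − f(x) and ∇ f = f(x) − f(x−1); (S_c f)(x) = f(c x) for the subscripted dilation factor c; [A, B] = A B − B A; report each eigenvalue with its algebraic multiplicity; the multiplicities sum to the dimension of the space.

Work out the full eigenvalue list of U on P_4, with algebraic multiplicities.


λ = -91/8 (multiplicity 1), λ = -7/2 (multiplicity 1), λ = 2 (multiplicity 1), λ = 25/4 (multiplicity 1), λ = 337/16 (multiplicity 1)

image of 1: 2
image of x: -(7/2)x
image of x^2: (25/4)x^2
image of x^3: -(91/8)x^3
image of x^4: (337/16)x^4
the matrix is upper triangular; its diagonal is (2, -7/2, 25/4, -91/8, 337/16)
for a triangular matrix the eigenvalues are the diagonal entries, with algebraic multiplicity their repetition count


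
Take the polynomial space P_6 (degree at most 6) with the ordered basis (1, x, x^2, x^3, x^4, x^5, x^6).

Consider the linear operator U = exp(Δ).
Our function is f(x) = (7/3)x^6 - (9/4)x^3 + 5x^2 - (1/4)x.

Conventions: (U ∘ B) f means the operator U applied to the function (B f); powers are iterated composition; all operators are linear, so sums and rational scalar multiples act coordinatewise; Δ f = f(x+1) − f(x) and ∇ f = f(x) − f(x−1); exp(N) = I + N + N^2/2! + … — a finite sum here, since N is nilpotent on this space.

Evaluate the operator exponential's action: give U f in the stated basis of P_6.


order-1 term: 14x^5 + 35x^4 + (140/3)x^3 + (113/4)x^2 + (69/4)x + 29/6
order-2 term: 35x^4 + 140x^3 + 245x^2 + (813/4)x + 847/12
order-3 term: (140/3)x^3 + 210x^2 + 350x + 831/4
order-4 term: 35x^2 + 140x + 455/3
order-5 term: 14x + 35
order-6 term: 7/3
the series for exp(Δ) f terminates at order 6
exp(Δ) f = (7/3)x^6 + 14x^5 + 70x^4 + (2773/12)x^3 + (2093/4)x^2 + (2897/4)x + 2833/6

the result is g(x) = (7/3)x^6 + 14x^5 + 70x^4 + (2773/12)x^3 + (2093/4)x^2 + (2897/4)x + 2833/6


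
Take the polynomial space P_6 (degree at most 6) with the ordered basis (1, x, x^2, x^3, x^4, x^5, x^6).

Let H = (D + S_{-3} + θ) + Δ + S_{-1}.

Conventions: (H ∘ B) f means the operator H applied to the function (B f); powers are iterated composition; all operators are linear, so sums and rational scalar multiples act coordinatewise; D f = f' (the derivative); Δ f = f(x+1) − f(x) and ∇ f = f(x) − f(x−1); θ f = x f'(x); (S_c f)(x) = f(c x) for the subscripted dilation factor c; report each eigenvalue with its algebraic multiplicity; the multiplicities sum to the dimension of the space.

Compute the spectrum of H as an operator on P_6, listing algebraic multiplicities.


image of 1: 2
image of x: -3x + 2
image of x^2: 12x^2 + 4x + 1
image of x^3: -25x^3 + 6x^2 + 3x + 1
image of x^4: 86x^4 + 8x^3 + 6x^2 + 4x + 1
image of x^5: -239x^5 + 10x^4 + 10x^3 + 10x^2 + 5x + 1
image of x^6: 736x^6 + 12x^5 + 15x^4 + 20x^3 + 15x^2 + 6x + 1
the matrix is upper triangular; its diagonal is (2, -3, 12, -25, 86, -239, 736)
for a triangular matrix the eigenvalues are the diagonal entries, with algebraic multiplicity their repetition count

λ = -239 (multiplicity 1), λ = -25 (multiplicity 1), λ = -3 (multiplicity 1), λ = 2 (multiplicity 1), λ = 12 (multiplicity 1), λ = 86 (multiplicity 1), λ = 736 (multiplicity 1)


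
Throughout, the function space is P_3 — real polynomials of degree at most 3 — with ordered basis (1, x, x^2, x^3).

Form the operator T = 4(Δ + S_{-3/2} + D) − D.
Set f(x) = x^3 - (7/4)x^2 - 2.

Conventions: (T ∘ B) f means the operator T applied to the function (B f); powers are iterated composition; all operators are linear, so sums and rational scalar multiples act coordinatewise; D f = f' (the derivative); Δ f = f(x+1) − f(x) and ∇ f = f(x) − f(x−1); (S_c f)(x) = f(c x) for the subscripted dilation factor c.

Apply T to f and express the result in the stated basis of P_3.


g(x) = -(27/2)x^3 + (21/4)x^2 - (25/2)x - 11

Δ f = 3x^2 - (1/2)x - 3/4
S_{-3/2} f = -(27/8)x^3 - (63/16)x^2 - 2
D f = 3x^2 - (7/2)x
(Δ + S_{-3/2} + D) f = -(27/8)x^3 + (33/16)x^2 - 4x - 11/4
(4(Δ + S_{-3/2} + D)) f = -(27/2)x^3 + (33/4)x^2 - 16x - 11
D f = 3x^2 - (7/2)x
(-D) f = -3x^2 + (7/2)x
(4(Δ + S_{-3/2} + D) − D) f = -(27/2)x^3 + (21/4)x^2 - (25/2)x - 11


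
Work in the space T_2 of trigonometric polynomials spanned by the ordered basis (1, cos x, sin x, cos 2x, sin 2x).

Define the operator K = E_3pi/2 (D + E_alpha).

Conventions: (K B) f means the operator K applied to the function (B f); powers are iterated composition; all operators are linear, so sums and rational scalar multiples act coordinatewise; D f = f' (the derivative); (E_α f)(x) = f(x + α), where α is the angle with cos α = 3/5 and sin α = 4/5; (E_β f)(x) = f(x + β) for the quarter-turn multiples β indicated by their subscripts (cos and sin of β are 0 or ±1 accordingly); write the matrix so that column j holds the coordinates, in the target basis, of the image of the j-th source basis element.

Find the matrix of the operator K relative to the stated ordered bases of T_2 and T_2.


the matrix is [[1, 0, 0, 0, 0]; [0, 9/5, -3/5, 0, 0]; [0, 3/5, 9/5, 0, 0]; [0, 0, 0, 7/25, -74/25]; [0, 0, 0, 74/25, 7/25]] (rows listed top to bottom)

image of 1: 1
image of cos x: (9/5)cos x + (3/5)sin x
image of sin x: -(3/5)cos x + (9/5)sin x
image of cos 2x: (7/25)cos 2x + (74/25)sin 2x
image of sin 2x: -(74/25)cos 2x + (7/25)sin 2x
each image's coordinates form column j of the matrix


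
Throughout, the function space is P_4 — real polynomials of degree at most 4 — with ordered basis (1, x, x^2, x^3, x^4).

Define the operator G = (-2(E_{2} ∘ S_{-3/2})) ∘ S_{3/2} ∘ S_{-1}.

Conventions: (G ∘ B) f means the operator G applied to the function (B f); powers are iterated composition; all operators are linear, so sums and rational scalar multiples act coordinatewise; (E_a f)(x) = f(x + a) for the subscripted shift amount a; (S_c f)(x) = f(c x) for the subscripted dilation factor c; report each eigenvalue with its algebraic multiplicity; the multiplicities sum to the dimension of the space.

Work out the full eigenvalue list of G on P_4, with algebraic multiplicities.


λ = -6561/128 (multiplicity 1), λ = -729/32 (multiplicity 1), λ = -81/8 (multiplicity 1), λ = -9/2 (multiplicity 1), λ = -2 (multiplicity 1)

image of 1: -2
image of x: -(9/2)x - 9
image of x^2: -(81/8)x^2 - (81/2)x - 81/2
image of x^3: -(729/32)x^3 - (2187/16)x^2 - (2187/8)x - 729/4
image of x^4: -(6561/128)x^4 - (6561/16)x^3 - (19683/16)x^2 - (6561/4)x - 6561/8
the matrix is upper triangular; its diagonal is (-2, -9/2, -81/8, -729/32, -6561/128)
for a triangular matrix the eigenvalues are the diagonal entries, with algebraic multiplicity their repetition count


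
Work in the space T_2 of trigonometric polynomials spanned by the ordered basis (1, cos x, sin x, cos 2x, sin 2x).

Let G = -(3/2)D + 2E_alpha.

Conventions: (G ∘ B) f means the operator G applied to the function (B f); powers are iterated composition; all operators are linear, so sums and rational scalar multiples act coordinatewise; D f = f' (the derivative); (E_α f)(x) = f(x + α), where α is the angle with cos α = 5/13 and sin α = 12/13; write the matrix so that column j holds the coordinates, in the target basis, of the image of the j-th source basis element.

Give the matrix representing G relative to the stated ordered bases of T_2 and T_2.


image of 1: 2
image of cos x: (10/13)cos x - (9/26)sin x
image of sin x: (9/26)cos x + (10/13)sin x
image of cos 2x: -(238/169)cos 2x + (267/169)sin 2x
image of sin 2x: -(267/169)cos 2x - (238/169)sin 2x
each image's coordinates form column j of the matrix

the matrix is [[2, 0, 0, 0, 0]; [0, 10/13, 9/26, 0, 0]; [0, -9/26, 10/13, 0, 0]; [0, 0, 0, -238/169, -267/169]; [0, 0, 0, 267/169, -238/169]] (rows listed top to bottom)


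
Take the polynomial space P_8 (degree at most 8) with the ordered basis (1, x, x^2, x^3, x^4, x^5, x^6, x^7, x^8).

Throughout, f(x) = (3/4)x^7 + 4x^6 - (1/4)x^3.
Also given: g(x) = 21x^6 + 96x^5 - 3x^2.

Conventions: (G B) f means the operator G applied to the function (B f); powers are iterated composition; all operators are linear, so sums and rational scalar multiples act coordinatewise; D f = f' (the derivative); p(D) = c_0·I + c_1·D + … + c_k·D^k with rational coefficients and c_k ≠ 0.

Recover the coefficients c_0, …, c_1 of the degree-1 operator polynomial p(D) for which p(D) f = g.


c_0 = 0, c_1 = 4

D^0 f = (3/4)x^7 + 4x^6 - (1/4)x^3
D^1 f = (21/4)x^6 + 24x^5 - (3/4)x^2
matching coefficients of g against c_0 f + c_1 Df + … from the top degree down determines the c_i
solution: c_0 = 0, c_1 = 4


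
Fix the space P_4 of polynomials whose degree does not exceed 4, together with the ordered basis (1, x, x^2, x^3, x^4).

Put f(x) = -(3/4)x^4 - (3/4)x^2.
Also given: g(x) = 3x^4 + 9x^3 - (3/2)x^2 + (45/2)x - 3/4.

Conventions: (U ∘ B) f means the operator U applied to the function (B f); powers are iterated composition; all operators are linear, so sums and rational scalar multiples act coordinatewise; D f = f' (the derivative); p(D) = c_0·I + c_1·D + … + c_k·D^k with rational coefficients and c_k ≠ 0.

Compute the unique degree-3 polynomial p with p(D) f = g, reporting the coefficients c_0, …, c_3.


D^0 f = -(3/4)x^4 - (3/4)x^2
D^1 f = -3x^3 - (3/2)x
D^2 f = -9x^2 - 3/2
D^3 f = -18x
matching coefficients of g against c_0 f + c_1 Df + … from the top degree down determines the c_i
solution: c_0 = -4, c_1 = -3, c_2 = 1/2, c_3 = -1

p(D) = -4·I − 3·D + (1/2)·D^2 − D^3, i.e. c_0 = -4, c_1 = -3, c_2 = 1/2, c_3 = -1


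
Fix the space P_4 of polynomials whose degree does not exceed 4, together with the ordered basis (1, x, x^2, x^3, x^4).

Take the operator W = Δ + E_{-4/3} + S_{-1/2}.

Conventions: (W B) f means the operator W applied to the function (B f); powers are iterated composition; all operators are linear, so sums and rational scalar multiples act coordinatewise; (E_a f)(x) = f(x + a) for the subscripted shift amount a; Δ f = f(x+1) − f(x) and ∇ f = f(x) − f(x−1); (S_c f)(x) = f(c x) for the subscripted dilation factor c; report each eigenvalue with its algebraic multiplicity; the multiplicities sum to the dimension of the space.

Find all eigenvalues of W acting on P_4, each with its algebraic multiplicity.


λ = 1/2 (multiplicity 1), λ = 7/8 (multiplicity 1), λ = 17/16 (multiplicity 1), λ = 5/4 (multiplicity 1), λ = 2 (multiplicity 1)

image of 1: 2
image of x: (1/2)x - 1/3
image of x^2: (5/4)x^2 - (2/3)x + 25/9
image of x^3: (7/8)x^3 - x^2 + (25/3)x - 37/27
image of x^4: (17/16)x^4 - (4/3)x^3 + (50/3)x^2 - (148/27)x + 337/81
the matrix is upper triangular; its diagonal is (2, 1/2, 5/4, 7/8, 17/16)
for a triangular matrix the eigenvalues are the diagonal entries, with algebraic multiplicity their repetition count


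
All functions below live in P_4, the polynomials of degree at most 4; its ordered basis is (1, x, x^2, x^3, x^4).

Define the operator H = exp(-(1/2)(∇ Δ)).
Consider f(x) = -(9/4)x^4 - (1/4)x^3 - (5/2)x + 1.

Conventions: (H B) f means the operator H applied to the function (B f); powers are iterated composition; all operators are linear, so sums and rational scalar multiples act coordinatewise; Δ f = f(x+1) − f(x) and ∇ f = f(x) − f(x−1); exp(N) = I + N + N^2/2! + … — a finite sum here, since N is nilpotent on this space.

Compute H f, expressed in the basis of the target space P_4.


order-1 term: (27/2)x^2 + (3/4)x + 9/4
order-2 term: -27/4
the series for exp(-(1/2)(∇ Δ)) f terminates at order 2
exp(-(1/2)(∇ Δ)) f = -(9/4)x^4 - (1/4)x^3 + (27/2)x^2 - (7/4)x - 7/2

the result is g(x) = -(9/4)x^4 - (1/4)x^3 + (27/2)x^2 - (7/4)x - 7/2


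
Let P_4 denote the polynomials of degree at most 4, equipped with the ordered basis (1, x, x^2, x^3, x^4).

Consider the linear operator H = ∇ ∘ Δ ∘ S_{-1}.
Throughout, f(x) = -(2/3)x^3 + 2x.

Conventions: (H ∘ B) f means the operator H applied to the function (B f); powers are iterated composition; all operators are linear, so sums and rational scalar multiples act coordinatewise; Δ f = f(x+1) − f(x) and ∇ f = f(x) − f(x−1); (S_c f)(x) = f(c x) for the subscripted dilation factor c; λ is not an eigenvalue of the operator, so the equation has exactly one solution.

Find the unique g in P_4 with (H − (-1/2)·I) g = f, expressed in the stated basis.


the result is g(x) = -(4/3)x^3 - 12x

write g with unknown coordinates in the stated basis and equate coefficients in (H − (-1/2)·I) g = f
solving from the highest basis element down gives g = -(4/3)x^3 - 12x
check: H g = 8x
so H g − (-1/2)·g = -(2/3)x^3 + 2x = f ✓


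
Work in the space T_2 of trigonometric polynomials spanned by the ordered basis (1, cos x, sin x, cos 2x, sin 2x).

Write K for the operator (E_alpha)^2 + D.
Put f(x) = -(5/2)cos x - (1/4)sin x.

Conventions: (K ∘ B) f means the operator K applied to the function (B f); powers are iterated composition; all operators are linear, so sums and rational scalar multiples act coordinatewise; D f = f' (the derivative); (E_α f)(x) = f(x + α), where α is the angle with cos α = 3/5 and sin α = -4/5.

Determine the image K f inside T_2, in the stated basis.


E_alpha f = -(13/10)cos x - (43/20)sin x
E_alpha E_alpha f = (47/50)cos x - (233/100)sin x
D f = -(1/4)cos x + (5/2)sin x
((E_alpha)^2 + D) f = (69/100)cos x + (17/100)sin x

the image equals g(x) = (69/100)cos x + (17/100)sin x


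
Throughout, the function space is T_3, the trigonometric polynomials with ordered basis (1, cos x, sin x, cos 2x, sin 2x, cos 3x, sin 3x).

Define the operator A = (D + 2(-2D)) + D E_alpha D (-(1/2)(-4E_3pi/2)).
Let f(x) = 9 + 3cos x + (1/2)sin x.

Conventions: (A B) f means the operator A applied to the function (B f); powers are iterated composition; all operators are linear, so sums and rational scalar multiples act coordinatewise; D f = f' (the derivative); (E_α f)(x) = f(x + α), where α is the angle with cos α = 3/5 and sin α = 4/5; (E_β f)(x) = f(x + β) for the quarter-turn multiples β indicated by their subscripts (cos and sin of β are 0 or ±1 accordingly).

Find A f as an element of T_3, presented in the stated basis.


the image equals g(x) = -(57/10)cos x + (23/5)sin x

D f = (1/2)cos x - 3sin x
D f = (1/2)cos x - 3sin x
(-2D) f = -cos x + 6sin x
(2(-2D)) f = -2cos x + 12sin x
(D + 2(-2D)) f = -(3/2)cos x + 9sin x
E_3pi/2 f = 9 - (1/2)cos x + 3sin x
(-4E_3pi/2) f = -36 + 2cos x - 12sin x
(-(1/2)(-4E_3pi/2)) f = 18 - cos x + 6sin x
D (-(1/2)(-4E_3pi/2)) f = 6cos x + sin x
E_alpha D (-(1/2)(-4E_3pi/2)) f = (22/5)cos x - (21/5)sin x
D E_alpha D (-(1/2)(-4E_3pi/2)) f = -(21/5)cos x - (22/5)sin x
((D + 2(-2D)) + D E_alpha D (-(1/2)(-4E_3pi/2))) f = -(57/10)cos x + (23/5)sin x


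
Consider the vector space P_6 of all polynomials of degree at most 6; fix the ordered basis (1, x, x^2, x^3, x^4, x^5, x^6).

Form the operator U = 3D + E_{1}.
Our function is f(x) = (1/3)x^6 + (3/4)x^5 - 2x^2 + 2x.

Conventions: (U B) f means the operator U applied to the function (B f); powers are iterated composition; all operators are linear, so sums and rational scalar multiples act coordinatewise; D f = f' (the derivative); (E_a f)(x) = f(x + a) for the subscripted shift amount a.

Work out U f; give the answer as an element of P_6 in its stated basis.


D f = 2x^5 + (15/4)x^4 - 4x + 2
(3D) f = 6x^5 + (45/4)x^4 - 12x + 6
E_{1} f = (1/3)x^6 + (11/4)x^5 + (35/4)x^4 + (85/6)x^3 + (21/2)x^2 + (15/4)x + 13/12
(3D + E_{1}) f = (1/3)x^6 + (35/4)x^5 + 20x^4 + (85/6)x^3 + (21/2)x^2 - (33/4)x + 85/12

the result is g(x) = (1/3)x^6 + (35/4)x^5 + 20x^4 + (85/6)x^3 + (21/2)x^2 - (33/4)x + 85/12


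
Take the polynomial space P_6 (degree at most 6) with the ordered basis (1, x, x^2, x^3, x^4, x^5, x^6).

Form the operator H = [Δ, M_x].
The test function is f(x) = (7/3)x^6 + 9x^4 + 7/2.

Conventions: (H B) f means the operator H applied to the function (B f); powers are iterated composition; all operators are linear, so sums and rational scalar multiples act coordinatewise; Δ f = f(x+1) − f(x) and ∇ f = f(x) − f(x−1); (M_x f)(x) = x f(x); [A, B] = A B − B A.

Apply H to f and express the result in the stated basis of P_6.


M_x f = (7/3)x^7 + 9x^5 + (7/2)x
Δ M_x f = (49/3)x^6 + 49x^5 + (380/3)x^4 + (515/3)x^3 + 139x^2 + (184/3)x + 89/6
Δ f = 14x^5 + 35x^4 + (248/3)x^3 + 89x^2 + 50x + 34/3
M_x Δ f = 14x^6 + 35x^5 + (248/3)x^4 + 89x^3 + 50x^2 + (34/3)x
[Δ, M_x] f = (7/3)x^6 + 14x^5 + 44x^4 + (248/3)x^3 + 89x^2 + 50x + 89/6

the image equals g(x) = (7/3)x^6 + 14x^5 + 44x^4 + (248/3)x^3 + 89x^2 + 50x + 89/6


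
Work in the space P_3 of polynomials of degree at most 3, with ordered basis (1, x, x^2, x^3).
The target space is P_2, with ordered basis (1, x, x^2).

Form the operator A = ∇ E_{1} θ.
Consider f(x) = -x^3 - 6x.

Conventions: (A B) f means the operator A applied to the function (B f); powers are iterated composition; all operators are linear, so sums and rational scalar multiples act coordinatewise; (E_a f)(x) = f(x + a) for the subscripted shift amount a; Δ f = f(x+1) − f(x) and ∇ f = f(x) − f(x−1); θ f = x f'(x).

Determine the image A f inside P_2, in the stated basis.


the result is g(x) = -9x^2 - 9x - 9

θ f = -3x^3 - 6x
E_{1} θ f = -3x^3 - 9x^2 - 15x - 9
∇ E_{1} θ f = -9x^2 - 9x - 9


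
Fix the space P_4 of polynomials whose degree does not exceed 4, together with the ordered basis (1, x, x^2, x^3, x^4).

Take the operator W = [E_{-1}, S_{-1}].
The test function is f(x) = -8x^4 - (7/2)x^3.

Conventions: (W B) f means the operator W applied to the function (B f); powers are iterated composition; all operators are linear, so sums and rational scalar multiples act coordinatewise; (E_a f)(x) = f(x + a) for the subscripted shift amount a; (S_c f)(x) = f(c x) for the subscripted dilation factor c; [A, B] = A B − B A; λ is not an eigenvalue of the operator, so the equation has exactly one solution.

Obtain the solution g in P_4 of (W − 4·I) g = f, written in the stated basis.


the image equals g(x) = 2x^4 - (25/8)x^3 - (75/16)x^2 + (11/16)x - 39/32

write g with unknown coordinates in the stated basis and equate coefficients in (W − 4·I) g = f
solving from the highest basis element down gives g = 2x^4 - (25/8)x^3 - (75/16)x^2 + (11/16)x - 39/32
check: W g = -16x^3 - (75/4)x^2 + (11/4)x - 39/8
so W g − 4·g = -8x^4 - (7/2)x^3 = f ✓


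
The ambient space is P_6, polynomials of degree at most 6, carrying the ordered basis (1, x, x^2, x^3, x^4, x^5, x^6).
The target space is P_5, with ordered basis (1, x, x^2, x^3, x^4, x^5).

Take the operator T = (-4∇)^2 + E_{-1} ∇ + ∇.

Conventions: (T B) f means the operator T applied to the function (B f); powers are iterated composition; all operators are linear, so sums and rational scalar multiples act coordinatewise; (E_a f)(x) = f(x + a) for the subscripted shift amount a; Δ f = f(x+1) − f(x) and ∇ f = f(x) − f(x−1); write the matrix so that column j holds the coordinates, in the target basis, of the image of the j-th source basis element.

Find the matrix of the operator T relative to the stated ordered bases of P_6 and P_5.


image of 1: 0
image of x: 2
image of x^2: 4x + 28
image of x^3: 6x^2 + 84x - 88
image of x^4: 8x^3 + 168x^2 - 352x + 208
image of x^5: 10x^4 + 280x^3 - 880x^2 + 1040x - 448
image of x^6: 12x^5 + 420x^4 - 1760x^3 + 3120x^2 - 2688x + 928
each image's coordinates form column j of the matrix

the matrix is [[0, 2, 28, -88, 208, -448, 928]; [0, 0, 4, 84, -352, 1040, -2688]; [0, 0, 0, 6, 168, -880, 3120]; [0, 0, 0, 0, 8, 280, -1760]; [0, 0, 0, 0, 0, 10, 420]; [0, 0, 0, 0, 0, 0, 12]] (rows listed top to bottom)


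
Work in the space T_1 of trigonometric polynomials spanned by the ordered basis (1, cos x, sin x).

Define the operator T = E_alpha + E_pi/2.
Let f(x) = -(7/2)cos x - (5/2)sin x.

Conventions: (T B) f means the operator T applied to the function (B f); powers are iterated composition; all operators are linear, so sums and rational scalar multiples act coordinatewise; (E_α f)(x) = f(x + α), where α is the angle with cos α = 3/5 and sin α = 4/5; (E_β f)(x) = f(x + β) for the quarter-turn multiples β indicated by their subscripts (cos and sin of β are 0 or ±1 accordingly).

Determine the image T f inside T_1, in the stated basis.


E_alpha f = -(41/10)cos x + (13/10)sin x
E_pi/2 f = -(5/2)cos x + (7/2)sin x
(E_alpha + E_pi/2) f = -(33/5)cos x + (24/5)sin x

g(x) = -(33/5)cos x + (24/5)sin x


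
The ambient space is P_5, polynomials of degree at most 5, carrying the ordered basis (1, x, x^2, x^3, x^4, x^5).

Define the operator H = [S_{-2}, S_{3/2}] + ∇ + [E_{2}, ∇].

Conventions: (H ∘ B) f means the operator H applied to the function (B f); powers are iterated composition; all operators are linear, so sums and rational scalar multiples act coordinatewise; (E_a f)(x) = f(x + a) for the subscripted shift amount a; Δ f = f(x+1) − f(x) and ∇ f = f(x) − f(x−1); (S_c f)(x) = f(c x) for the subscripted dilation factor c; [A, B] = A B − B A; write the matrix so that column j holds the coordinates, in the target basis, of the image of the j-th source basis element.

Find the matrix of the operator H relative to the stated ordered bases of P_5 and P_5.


the matrix is [[0, 1, -1, 1, -1, 1]; [0, 0, 2, -3, 4, -5]; [0, 0, 0, 3, -6, 10]; [0, 0, 0, 0, 4, -10]; [0, 0, 0, 0, 0, 5]; [0, 0, 0, 0, 0, 0]] (rows listed top to bottom)

image of 1: 0
image of x: 1
image of x^2: 2x - 1
image of x^3: 3x^2 - 3x + 1
image of x^4: 4x^3 - 6x^2 + 4x - 1
image of x^5: 5x^4 - 10x^3 + 10x^2 - 5x + 1
each image's coordinates form column j of the matrix


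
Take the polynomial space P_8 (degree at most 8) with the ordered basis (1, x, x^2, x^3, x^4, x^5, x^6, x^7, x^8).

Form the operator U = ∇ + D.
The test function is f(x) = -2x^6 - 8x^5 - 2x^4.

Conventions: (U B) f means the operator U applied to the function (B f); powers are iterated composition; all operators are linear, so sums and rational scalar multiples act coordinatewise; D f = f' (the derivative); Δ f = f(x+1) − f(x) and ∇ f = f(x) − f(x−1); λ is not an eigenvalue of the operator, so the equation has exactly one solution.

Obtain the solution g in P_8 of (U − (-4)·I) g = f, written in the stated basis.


write g with unknown coordinates in the stated basis and equate coefficients in (U − (-4)·I) g = f
solving from the highest basis element down gives g = -(1/2)x^6 - (1/2)x^5 - (9/8)x^4 + (7/2)x^3 - (121/16)x^2 + (183/16)x - 561/64
check: U g = -6x^5 + (5/2)x^4 - 14x^3 + (121/4)x^2 - (183/4)x + 561/16
so U g − (-4)·g = -2x^6 - 8x^5 - 2x^4 = f ✓

the result is g(x) = -(1/2)x^6 - (1/2)x^5 - (9/8)x^4 + (7/2)x^3 - (121/16)x^2 + (183/16)x - 561/64


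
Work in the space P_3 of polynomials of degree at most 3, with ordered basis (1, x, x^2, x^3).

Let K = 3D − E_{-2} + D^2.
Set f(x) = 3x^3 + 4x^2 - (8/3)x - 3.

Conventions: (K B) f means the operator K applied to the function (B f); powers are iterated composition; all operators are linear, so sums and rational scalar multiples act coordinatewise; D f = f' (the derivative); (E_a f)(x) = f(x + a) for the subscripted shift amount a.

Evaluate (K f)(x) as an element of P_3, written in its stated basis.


D f = 9x^2 + 8x - 8/3
(3D) f = 27x^2 + 24x - 8
E_{-2} f = 3x^3 - 14x^2 + (52/3)x - 17/3
(-E_{-2}) f = -3x^3 + 14x^2 - (52/3)x + 17/3
D f = 9x^2 + 8x - 8/3
D D f = 18x + 8
(3D − E_{-2} + D^2) f = -3x^3 + 41x^2 + (74/3)x + 17/3

the result is g(x) = -3x^3 + 41x^2 + (74/3)x + 17/3


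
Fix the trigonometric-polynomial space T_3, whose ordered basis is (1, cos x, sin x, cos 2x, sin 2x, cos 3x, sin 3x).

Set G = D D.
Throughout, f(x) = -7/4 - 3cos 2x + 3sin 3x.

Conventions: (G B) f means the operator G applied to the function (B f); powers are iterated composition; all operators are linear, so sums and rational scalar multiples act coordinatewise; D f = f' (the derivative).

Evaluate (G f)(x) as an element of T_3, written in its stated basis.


D f = 6sin 2x + 9cos 3x
D D f = 12cos 2x - 27sin 3x

the image equals g(x) = 12cos 2x - 27sin 3x


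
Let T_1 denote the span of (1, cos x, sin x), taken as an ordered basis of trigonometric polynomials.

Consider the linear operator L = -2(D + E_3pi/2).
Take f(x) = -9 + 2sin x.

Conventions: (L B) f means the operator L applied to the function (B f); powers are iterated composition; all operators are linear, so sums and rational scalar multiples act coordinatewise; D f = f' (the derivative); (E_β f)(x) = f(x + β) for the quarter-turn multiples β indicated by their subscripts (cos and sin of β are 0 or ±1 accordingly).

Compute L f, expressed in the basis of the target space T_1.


D f = 2cos x
E_3pi/2 f = -9 - 2cos x
(D + E_3pi/2) f = -9
(-2(D + E_3pi/2)) f = 18

g(x) = 18


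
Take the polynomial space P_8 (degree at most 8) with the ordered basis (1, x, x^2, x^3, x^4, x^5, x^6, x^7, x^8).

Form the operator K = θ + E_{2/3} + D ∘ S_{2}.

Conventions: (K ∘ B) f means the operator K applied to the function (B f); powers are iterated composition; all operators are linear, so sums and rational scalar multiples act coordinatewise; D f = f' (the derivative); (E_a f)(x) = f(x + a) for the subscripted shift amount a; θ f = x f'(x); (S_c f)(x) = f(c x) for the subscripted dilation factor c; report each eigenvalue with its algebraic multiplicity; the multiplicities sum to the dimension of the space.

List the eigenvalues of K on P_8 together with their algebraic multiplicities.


λ = 1 (multiplicity 1), λ = 2 (multiplicity 1), λ = 3 (multiplicity 1), λ = 4 (multiplicity 1), λ = 5 (multiplicity 1), λ = 6 (multiplicity 1), λ = 7 (multiplicity 1), λ = 8 (multiplicity 1), λ = 9 (multiplicity 1)

image of 1: 1
image of x: 2x + 8/3
image of x^2: 3x^2 + (28/3)x + 4/9
image of x^3: 4x^3 + 26x^2 + (4/3)x + 8/27
image of x^4: 5x^4 + (200/3)x^3 + (8/3)x^2 + (32/27)x + 16/81
image of x^5: 6x^5 + (490/3)x^4 + (40/9)x^3 + (80/27)x^2 + (80/81)x + 32/243
image of x^6: 7x^6 + 388x^5 + (20/3)x^4 + (160/27)x^3 + (80/27)x^2 + (64/81)x + 64/729
image of x^7: 8x^7 + (2702/3)x^6 + (28/3)x^5 + (280/27)x^4 + (560/81)x^3 + (224/81)x^2 + (448/729)x + 128/2187
image of x^8: 9x^8 + (6160/3)x^7 + (112/9)x^6 + (448/27)x^5 + (1120/81)x^4 + (1792/243)x^3 + (1792/729)x^2 + (1024/2187)x + 256/6561
the matrix is upper triangular; its diagonal is (1, 2, 3, 4, 5, 6, 7, 8, 9)
for a triangular matrix the eigenvalues are the diagonal entries, with algebraic multiplicity their repetition count


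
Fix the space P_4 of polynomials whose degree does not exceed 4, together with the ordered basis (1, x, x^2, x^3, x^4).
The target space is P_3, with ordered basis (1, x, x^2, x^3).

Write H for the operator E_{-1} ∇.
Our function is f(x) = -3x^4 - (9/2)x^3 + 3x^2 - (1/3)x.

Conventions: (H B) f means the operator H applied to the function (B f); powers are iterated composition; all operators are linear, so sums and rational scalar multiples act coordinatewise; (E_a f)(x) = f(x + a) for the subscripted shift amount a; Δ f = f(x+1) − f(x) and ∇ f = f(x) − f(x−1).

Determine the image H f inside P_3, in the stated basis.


the result is g(x) = -12x^3 + (81/2)x^2 - (75/2)x + 25/6

∇ f = -12x^3 + (9/2)x^2 + (15/2)x - 29/6
E_{-1} ∇ f = -12x^3 + (81/2)x^2 - (75/2)x + 25/6


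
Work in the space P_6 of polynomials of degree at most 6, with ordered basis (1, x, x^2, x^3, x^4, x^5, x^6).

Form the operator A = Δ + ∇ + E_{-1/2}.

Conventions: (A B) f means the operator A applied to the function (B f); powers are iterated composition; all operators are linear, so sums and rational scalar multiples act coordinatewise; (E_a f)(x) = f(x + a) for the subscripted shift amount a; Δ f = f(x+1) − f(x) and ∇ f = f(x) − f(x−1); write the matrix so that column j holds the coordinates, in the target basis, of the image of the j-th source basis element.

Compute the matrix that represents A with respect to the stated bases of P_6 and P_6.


the matrix is [[1, 3/2, 1/4, 15/8, 1/16, 63/32, 1/64]; [0, 1, 3, 3/4, 15/2, 5/16, 189/16]; [0, 0, 1, 9/2, 3/2, 75/4, 15/16]; [0, 0, 0, 1, 6, 5/2, 75/2]; [0, 0, 0, 0, 1, 15/2, 15/4]; [0, 0, 0, 0, 0, 1, 9]; [0, 0, 0, 0, 0, 0, 1]] (rows listed top to bottom)

image of 1: 1
image of x: x + 3/2
image of x^2: x^2 + 3x + 1/4
image of x^3: x^3 + (9/2)x^2 + (3/4)x + 15/8
image of x^4: x^4 + 6x^3 + (3/2)x^2 + (15/2)x + 1/16
image of x^5: x^5 + (15/2)x^4 + (5/2)x^3 + (75/4)x^2 + (5/16)x + 63/32
image of x^6: x^6 + 9x^5 + (15/4)x^4 + (75/2)x^3 + (15/16)x^2 + (189/16)x + 1/64
each image's coordinates form column j of the matrix


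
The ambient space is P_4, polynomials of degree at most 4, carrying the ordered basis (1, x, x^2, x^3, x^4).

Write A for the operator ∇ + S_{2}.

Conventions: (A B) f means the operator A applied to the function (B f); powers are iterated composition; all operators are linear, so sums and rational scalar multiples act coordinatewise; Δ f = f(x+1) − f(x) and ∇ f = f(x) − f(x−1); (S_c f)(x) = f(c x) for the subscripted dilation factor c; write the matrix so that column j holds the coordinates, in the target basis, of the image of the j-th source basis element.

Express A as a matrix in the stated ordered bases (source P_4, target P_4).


the matrix is [[1, 1, -1, 1, -1]; [0, 2, 2, -3, 4]; [0, 0, 4, 3, -6]; [0, 0, 0, 8, 4]; [0, 0, 0, 0, 16]] (rows listed top to bottom)

image of 1: 1
image of x: 2x + 1
image of x^2: 4x^2 + 2x - 1
image of x^3: 8x^3 + 3x^2 - 3x + 1
image of x^4: 16x^4 + 4x^3 - 6x^2 + 4x - 1
each image's coordinates form column j of the matrix


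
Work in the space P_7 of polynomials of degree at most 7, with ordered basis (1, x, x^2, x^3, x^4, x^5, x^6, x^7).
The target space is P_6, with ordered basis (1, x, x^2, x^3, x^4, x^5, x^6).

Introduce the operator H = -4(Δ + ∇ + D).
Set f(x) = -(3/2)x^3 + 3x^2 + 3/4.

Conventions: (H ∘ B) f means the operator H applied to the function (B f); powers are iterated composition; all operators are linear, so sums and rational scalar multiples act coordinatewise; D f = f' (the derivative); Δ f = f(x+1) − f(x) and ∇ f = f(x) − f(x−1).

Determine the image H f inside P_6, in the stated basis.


the image equals g(x) = 54x^2 - 72x + 12

Δ f = -(9/2)x^2 + (3/2)x + 3/2
∇ f = -(9/2)x^2 + (21/2)x - 9/2
D f = -(9/2)x^2 + 6x
(Δ + ∇ + D) f = -(27/2)x^2 + 18x - 3
(-4(Δ + ∇ + D)) f = 54x^2 - 72x + 12


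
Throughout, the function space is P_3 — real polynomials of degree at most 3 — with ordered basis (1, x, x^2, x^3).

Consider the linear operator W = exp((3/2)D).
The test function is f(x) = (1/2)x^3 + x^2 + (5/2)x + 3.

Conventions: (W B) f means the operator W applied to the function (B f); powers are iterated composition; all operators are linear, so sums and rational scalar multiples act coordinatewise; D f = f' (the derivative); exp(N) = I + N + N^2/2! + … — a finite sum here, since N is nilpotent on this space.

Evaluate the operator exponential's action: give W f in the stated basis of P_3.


g(x) = (1/2)x^3 + (13/4)x^2 + (71/8)x + 171/16

order-1 term: (9/4)x^2 + 3x + 15/4
order-2 term: (27/8)x + 9/4
order-3 term: 27/16
the series for exp((3/2)D) f terminates at order 3
exp((3/2)D) f = (1/2)x^3 + (13/4)x^2 + (71/8)x + 171/16
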